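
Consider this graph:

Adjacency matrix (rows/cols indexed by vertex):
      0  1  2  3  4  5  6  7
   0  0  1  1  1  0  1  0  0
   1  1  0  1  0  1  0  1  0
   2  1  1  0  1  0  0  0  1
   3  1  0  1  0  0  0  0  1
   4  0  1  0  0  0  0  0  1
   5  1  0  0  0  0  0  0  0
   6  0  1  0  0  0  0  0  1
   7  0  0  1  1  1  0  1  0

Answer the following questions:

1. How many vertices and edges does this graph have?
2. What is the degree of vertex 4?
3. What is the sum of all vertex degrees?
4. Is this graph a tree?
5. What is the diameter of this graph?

Count: 8 vertices, 12 edges.
Vertex 4 has neighbors [1, 7], degree = 2.
Handshaking lemma: 2 * 12 = 24.
A tree on 8 vertices has 7 edges. This graph has 12 edges (5 extra). Not a tree.
Diameter (longest shortest path) = 3.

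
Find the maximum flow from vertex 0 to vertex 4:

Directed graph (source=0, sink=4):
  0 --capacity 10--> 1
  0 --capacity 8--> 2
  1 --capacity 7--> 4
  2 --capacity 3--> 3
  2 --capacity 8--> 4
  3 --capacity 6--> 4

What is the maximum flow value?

Computing max flow:
  Flow on (0->1): 7/10
  Flow on (0->2): 8/8
  Flow on (1->4): 7/7
  Flow on (2->4): 8/8
Maximum flow = 15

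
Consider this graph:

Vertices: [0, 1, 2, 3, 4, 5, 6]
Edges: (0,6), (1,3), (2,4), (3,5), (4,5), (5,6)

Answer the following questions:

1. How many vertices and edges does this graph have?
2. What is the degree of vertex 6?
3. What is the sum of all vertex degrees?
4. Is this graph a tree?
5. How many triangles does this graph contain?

Count: 7 vertices, 6 edges.
Vertex 6 has neighbors [0, 5], degree = 2.
Handshaking lemma: 2 * 6 = 12.
A graph is a tree iff it is connected and has exactly n-1 edges. This graph is connected (all 7 vertices in one component) and has 7-1 = 6 edges. It is a tree.
Number of triangles = 0.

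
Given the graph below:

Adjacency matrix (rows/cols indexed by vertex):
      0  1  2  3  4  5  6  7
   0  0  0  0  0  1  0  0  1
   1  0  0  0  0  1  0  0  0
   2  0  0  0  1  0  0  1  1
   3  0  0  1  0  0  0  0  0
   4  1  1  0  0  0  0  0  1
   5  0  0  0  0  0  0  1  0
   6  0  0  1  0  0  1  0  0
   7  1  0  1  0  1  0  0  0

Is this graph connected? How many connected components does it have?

Checking connectivity: the graph has 1 connected component(s).
All vertices are reachable from each other. The graph IS connected.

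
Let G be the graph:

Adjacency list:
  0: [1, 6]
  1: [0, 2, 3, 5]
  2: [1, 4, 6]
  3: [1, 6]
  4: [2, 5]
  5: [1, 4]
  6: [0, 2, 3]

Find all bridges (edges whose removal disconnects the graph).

No bridges found. The graph is 2-edge-connected (no single edge removal disconnects it).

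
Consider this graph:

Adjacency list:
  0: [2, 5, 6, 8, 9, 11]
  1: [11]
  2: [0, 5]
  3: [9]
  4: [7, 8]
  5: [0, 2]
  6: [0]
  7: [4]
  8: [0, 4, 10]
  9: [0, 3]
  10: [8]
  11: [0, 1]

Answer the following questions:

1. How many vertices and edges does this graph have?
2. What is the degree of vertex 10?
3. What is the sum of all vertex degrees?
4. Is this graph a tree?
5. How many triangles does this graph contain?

Count: 12 vertices, 12 edges.
Vertex 10 has neighbors [8], degree = 1.
Handshaking lemma: 2 * 12 = 24.
A tree on 12 vertices has 11 edges. This graph has 12 edges (1 extra). Not a tree.
Number of triangles = 1.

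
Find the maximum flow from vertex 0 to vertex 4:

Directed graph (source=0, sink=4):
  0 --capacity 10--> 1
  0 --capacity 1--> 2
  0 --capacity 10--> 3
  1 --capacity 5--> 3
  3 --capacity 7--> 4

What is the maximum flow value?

Computing max flow:
  Flow on (0->1): 5/10
  Flow on (0->3): 2/10
  Flow on (1->3): 5/5
  Flow on (3->4): 7/7
Maximum flow = 7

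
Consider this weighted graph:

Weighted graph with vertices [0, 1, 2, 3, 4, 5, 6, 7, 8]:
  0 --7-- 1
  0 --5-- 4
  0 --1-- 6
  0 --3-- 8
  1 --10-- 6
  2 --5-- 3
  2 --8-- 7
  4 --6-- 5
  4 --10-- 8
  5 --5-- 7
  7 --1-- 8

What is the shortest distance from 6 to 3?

Using Dijkstra's algorithm from vertex 6:
Shortest path: 6 -> 0 -> 8 -> 7 -> 2 -> 3
Total weight: 1 + 3 + 1 + 8 + 5 = 18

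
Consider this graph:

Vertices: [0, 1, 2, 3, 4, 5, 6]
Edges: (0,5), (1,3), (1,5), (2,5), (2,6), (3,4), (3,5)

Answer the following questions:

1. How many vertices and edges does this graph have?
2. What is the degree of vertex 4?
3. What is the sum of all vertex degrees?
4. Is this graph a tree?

Count: 7 vertices, 7 edges.
Vertex 4 has neighbors [3], degree = 1.
Handshaking lemma: 2 * 7 = 14.
A tree on 7 vertices has 6 edges. This graph has 7 edges (1 extra). Not a tree.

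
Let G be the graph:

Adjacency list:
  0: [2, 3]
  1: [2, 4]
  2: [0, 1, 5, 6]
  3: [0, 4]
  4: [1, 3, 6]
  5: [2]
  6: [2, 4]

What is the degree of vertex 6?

Vertex 6 has neighbors [2, 4], so deg(6) = 2.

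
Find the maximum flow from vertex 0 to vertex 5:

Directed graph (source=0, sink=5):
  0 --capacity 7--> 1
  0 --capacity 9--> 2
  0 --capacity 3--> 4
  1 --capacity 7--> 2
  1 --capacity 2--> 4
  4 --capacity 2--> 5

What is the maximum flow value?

Computing max flow:
  Flow on (0->1): 2/7
  Flow on (1->4): 2/2
  Flow on (4->5): 2/2
Maximum flow = 2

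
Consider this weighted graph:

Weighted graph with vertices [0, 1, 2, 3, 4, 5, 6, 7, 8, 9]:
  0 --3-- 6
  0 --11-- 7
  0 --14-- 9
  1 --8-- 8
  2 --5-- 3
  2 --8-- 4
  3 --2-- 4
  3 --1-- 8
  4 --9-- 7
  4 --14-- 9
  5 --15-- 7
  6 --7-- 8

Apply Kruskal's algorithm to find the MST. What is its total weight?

Applying Kruskal's algorithm (sort edges by weight, add if no cycle):
  Add (3,8) w=1
  Add (3,4) w=2
  Add (0,6) w=3
  Add (2,3) w=5
  Add (6,8) w=7
  Add (1,8) w=8
  Skip (2,4) w=8 (creates cycle)
  Add (4,7) w=9
  Skip (0,7) w=11 (creates cycle)
  Add (0,9) w=14
  Skip (4,9) w=14 (creates cycle)
  Add (5,7) w=15
MST weight = 64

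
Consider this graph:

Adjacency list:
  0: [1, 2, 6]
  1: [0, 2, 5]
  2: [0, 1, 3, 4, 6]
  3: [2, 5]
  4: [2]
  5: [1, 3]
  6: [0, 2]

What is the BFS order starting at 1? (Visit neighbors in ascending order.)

BFS from vertex 1 (neighbors processed in ascending order):
Visit order: 1, 0, 2, 5, 6, 3, 4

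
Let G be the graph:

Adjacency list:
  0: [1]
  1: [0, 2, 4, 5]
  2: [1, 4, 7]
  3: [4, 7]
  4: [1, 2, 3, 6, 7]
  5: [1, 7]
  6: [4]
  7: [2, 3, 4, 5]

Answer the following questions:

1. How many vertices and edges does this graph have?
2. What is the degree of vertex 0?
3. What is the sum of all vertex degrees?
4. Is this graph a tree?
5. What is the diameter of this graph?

Count: 8 vertices, 11 edges.
Vertex 0 has neighbors [1], degree = 1.
Handshaking lemma: 2 * 11 = 22.
A tree on 8 vertices has 7 edges. This graph has 11 edges (4 extra). Not a tree.
Diameter (longest shortest path) = 3.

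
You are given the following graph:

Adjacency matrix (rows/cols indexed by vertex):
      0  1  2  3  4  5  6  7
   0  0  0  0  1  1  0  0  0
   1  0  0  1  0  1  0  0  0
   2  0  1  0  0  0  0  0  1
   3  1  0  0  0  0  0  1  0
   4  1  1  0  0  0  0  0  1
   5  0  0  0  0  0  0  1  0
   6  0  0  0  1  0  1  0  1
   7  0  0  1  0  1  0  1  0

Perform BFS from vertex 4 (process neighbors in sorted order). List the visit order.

BFS from vertex 4 (neighbors processed in ascending order):
Visit order: 4, 0, 1, 7, 3, 2, 6, 5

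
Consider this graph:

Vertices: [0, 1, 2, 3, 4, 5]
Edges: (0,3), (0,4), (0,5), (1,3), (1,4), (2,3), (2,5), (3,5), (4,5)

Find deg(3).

Vertex 3 has neighbors [0, 1, 2, 5], so deg(3) = 4.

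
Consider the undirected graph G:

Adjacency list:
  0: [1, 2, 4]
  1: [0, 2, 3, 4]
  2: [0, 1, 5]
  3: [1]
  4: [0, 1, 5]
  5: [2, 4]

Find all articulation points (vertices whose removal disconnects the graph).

An articulation point is a vertex whose removal disconnects the graph.
Articulation points: [1]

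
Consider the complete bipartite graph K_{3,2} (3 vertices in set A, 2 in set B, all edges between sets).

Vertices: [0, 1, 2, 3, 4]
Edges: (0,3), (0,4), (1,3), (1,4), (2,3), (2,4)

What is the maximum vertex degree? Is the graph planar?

Set-A vertices have degree 2; set-B vertices have degree 3. Maximum degree = max(3,2) = 3.
min(3,2) <= 2, so K_{3,2} avoids a K_{3,3} subdivision and is planar.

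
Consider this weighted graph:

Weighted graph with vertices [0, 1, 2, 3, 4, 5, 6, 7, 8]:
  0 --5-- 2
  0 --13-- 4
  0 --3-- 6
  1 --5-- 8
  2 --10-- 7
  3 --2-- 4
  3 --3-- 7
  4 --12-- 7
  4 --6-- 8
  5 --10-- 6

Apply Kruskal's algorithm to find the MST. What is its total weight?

Applying Kruskal's algorithm (sort edges by weight, add if no cycle):
  Add (3,4) w=2
  Add (0,6) w=3
  Add (3,7) w=3
  Add (0,2) w=5
  Add (1,8) w=5
  Add (4,8) w=6
  Add (2,7) w=10
  Add (5,6) w=10
  Skip (4,7) w=12 (creates cycle)
  Skip (0,4) w=13 (creates cycle)
MST weight = 44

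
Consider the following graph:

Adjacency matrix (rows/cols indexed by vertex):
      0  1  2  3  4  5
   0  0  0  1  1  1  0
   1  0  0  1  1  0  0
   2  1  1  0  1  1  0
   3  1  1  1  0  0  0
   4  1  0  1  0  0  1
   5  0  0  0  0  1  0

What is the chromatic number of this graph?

The graph has a maximum clique of size 3 (lower bound on chromatic number).
A valid 3-coloring: {0: 1, 1: 1, 2: 0, 3: 2, 4: 2, 5: 0}.
Chromatic number = 3.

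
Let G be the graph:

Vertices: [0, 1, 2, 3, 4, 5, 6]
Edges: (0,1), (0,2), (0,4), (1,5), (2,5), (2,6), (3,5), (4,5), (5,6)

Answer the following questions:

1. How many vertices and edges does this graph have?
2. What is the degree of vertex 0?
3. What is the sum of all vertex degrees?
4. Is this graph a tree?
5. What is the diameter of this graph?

Count: 7 vertices, 9 edges.
Vertex 0 has neighbors [1, 2, 4], degree = 3.
Handshaking lemma: 2 * 9 = 18.
A tree on 7 vertices has 6 edges. This graph has 9 edges (3 extra). Not a tree.
Diameter (longest shortest path) = 3.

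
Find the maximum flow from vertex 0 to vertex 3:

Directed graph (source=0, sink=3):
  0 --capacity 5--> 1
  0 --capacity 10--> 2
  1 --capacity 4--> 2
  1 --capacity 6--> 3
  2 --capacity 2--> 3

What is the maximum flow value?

Computing max flow:
  Flow on (0->1): 5/5
  Flow on (0->2): 2/10
  Flow on (1->3): 5/6
  Flow on (2->3): 2/2
Maximum flow = 7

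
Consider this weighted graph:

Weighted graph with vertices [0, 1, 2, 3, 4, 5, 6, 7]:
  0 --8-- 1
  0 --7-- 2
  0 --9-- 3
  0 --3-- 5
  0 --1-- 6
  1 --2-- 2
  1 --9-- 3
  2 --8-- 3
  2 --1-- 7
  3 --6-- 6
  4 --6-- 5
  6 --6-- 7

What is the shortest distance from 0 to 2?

Using Dijkstra's algorithm from vertex 0:
Shortest path: 0 -> 2
Total weight: 7 = 7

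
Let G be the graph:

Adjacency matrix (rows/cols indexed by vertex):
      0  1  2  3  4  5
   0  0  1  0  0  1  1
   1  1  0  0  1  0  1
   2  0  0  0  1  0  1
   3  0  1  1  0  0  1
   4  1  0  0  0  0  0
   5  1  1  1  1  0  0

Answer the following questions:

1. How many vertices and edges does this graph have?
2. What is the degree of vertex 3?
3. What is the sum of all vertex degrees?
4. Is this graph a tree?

Count: 6 vertices, 8 edges.
Vertex 3 has neighbors [1, 2, 5], degree = 3.
Handshaking lemma: 2 * 8 = 16.
A tree on 6 vertices has 5 edges. This graph has 8 edges (3 extra). Not a tree.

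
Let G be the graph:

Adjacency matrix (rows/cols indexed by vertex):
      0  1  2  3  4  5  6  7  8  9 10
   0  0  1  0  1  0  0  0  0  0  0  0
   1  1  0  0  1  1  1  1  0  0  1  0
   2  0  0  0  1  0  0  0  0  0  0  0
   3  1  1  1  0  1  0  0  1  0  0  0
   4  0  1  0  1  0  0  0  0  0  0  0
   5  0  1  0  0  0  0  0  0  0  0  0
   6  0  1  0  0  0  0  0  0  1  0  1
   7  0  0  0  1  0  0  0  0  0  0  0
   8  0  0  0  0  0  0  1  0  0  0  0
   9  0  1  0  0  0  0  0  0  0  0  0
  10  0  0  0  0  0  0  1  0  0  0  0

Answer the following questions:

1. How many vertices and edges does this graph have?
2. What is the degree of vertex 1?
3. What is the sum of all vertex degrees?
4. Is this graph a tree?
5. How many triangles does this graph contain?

Count: 11 vertices, 12 edges.
Vertex 1 has neighbors [0, 3, 4, 5, 6, 9], degree = 6.
Handshaking lemma: 2 * 12 = 24.
A tree on 11 vertices has 10 edges. This graph has 12 edges (2 extra). Not a tree.
Number of triangles = 2.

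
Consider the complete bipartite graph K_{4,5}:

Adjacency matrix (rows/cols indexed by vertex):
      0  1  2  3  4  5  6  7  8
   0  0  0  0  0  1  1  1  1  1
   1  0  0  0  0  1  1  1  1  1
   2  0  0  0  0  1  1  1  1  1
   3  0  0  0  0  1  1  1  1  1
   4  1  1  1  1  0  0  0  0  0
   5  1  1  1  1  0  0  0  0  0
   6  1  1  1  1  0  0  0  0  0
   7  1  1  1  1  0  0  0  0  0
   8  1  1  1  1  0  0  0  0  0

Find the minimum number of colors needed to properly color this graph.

K_{4,5} is bipartite: vertices split into two independent sets of size 4 and 5.
Color one set 0, the other 1. No adjacent vertices share a color.
Chromatic number = 2.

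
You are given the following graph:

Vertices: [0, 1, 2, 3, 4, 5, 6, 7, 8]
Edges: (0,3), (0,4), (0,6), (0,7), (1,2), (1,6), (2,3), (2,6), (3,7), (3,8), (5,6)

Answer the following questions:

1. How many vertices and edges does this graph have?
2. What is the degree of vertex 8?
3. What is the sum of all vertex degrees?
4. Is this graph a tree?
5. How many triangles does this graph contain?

Count: 9 vertices, 11 edges.
Vertex 8 has neighbors [3], degree = 1.
Handshaking lemma: 2 * 11 = 22.
A tree on 9 vertices has 8 edges. This graph has 11 edges (3 extra). Not a tree.
Number of triangles = 2.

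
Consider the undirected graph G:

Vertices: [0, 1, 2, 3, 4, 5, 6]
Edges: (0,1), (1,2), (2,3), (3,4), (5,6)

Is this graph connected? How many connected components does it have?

Checking connectivity: the graph has 2 connected component(s).
Components: [[0, 1, 2, 3, 4], [5, 6]]. The graph is NOT connected.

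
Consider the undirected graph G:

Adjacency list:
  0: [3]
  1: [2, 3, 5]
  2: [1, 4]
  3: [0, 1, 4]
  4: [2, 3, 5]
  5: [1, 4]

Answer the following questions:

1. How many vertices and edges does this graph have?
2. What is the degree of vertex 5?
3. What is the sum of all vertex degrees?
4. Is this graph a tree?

Count: 6 vertices, 7 edges.
Vertex 5 has neighbors [1, 4], degree = 2.
Handshaking lemma: 2 * 7 = 14.
A tree on 6 vertices has 5 edges. This graph has 7 edges (2 extra). Not a tree.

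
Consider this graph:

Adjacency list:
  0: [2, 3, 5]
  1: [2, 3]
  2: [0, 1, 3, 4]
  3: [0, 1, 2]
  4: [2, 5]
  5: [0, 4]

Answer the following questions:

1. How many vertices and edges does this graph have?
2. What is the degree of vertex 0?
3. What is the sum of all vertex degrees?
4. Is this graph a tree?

Count: 6 vertices, 8 edges.
Vertex 0 has neighbors [2, 3, 5], degree = 3.
Handshaking lemma: 2 * 8 = 16.
A tree on 6 vertices has 5 edges. This graph has 8 edges (3 extra). Not a tree.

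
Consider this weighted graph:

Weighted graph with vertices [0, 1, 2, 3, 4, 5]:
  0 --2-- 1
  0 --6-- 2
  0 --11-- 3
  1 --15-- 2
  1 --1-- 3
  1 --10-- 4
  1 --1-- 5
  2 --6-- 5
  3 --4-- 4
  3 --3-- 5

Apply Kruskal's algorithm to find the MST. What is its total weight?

Applying Kruskal's algorithm (sort edges by weight, add if no cycle):
  Add (1,5) w=1
  Add (1,3) w=1
  Add (0,1) w=2
  Skip (3,5) w=3 (creates cycle)
  Add (3,4) w=4
  Add (0,2) w=6
  Skip (2,5) w=6 (creates cycle)
  Skip (1,4) w=10 (creates cycle)
  Skip (0,3) w=11 (creates cycle)
  Skip (1,2) w=15 (creates cycle)
MST weight = 14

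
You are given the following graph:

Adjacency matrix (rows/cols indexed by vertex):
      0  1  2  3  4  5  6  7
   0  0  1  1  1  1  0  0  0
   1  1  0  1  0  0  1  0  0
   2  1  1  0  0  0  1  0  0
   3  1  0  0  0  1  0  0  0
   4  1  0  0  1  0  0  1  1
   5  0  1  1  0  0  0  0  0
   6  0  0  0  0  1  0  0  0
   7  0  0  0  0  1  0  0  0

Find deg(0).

Vertex 0 has neighbors [1, 2, 3, 4], so deg(0) = 4.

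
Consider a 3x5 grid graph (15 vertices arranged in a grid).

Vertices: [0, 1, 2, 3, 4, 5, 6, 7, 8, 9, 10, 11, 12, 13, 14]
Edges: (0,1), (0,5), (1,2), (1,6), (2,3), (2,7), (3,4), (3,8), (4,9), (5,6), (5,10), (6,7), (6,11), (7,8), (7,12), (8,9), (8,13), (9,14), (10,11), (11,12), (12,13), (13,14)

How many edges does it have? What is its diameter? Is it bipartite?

A 3x5 grid has 10 vertical edges and 12 horizontal edges.
Total edges = 10 + 12 = 22.
Diameter = (3-1) + (5-1) = 6 (corner to opposite corner).
Grid graphs are bipartite (checkerboard coloring).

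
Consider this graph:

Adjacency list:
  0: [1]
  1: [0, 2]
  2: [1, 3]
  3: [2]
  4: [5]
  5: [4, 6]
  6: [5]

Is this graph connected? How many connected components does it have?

Checking connectivity: the graph has 2 connected component(s).
Components: [[0, 1, 2, 3], [4, 5, 6]]. The graph is NOT connected.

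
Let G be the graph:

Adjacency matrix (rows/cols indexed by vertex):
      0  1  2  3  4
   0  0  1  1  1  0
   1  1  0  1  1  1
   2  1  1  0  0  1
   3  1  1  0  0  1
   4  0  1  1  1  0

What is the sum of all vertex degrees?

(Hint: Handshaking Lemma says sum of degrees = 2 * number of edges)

Count edges: 8 edges.
By Handshaking Lemma: sum of degrees = 2 * 8 = 16.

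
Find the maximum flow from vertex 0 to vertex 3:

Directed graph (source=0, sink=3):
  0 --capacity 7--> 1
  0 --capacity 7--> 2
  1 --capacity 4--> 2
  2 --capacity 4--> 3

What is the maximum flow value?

Computing max flow:
  Flow on (0->1): 4/7
  Flow on (1->2): 4/4
  Flow on (2->3): 4/4
Maximum flow = 4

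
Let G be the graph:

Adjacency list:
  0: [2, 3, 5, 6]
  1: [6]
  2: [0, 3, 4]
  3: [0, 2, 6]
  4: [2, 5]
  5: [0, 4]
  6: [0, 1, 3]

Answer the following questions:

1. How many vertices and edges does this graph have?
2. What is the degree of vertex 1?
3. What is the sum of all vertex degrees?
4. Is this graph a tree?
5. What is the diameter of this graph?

Count: 7 vertices, 9 edges.
Vertex 1 has neighbors [6], degree = 1.
Handshaking lemma: 2 * 9 = 18.
A tree on 7 vertices has 6 edges. This graph has 9 edges (3 extra). Not a tree.
Diameter (longest shortest path) = 4.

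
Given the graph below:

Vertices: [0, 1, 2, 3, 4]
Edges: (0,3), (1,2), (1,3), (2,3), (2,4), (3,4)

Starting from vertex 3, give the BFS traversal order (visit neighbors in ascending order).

BFS from vertex 3 (neighbors processed in ascending order):
Visit order: 3, 0, 1, 2, 4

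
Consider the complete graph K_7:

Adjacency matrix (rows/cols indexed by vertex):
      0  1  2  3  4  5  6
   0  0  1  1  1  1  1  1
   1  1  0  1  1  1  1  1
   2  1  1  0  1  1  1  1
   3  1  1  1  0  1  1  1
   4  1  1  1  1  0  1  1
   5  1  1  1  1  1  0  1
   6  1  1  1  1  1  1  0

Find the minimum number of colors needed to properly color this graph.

In K_7, every vertex is adjacent to every other vertex.
Each vertex needs a unique color.
Chromatic number = 7.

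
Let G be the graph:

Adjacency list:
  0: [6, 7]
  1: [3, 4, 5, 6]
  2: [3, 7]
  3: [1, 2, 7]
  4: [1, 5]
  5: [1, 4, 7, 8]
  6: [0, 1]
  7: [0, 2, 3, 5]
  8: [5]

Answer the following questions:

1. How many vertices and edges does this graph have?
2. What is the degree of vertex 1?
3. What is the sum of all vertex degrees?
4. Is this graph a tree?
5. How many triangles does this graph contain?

Count: 9 vertices, 12 edges.
Vertex 1 has neighbors [3, 4, 5, 6], degree = 4.
Handshaking lemma: 2 * 12 = 24.
A tree on 9 vertices has 8 edges. This graph has 12 edges (4 extra). Not a tree.
Number of triangles = 2.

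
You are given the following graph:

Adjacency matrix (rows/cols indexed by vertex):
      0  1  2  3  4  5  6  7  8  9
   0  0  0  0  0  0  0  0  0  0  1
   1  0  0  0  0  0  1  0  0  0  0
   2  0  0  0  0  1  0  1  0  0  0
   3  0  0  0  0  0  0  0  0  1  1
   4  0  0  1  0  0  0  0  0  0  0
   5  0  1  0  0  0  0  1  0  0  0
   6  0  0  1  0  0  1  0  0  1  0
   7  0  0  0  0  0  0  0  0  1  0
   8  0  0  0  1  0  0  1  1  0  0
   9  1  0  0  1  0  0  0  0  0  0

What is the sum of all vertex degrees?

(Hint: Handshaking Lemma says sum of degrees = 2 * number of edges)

Count edges: 9 edges.
By Handshaking Lemma: sum of degrees = 2 * 9 = 18.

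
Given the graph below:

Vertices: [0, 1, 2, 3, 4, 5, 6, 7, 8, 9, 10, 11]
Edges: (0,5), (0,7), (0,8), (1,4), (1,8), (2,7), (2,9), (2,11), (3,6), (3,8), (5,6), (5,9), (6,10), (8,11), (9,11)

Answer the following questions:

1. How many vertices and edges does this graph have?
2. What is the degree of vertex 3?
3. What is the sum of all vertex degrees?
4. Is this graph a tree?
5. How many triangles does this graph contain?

Count: 12 vertices, 15 edges.
Vertex 3 has neighbors [6, 8], degree = 2.
Handshaking lemma: 2 * 15 = 30.
A tree on 12 vertices has 11 edges. This graph has 15 edges (4 extra). Not a tree.
Number of triangles = 1.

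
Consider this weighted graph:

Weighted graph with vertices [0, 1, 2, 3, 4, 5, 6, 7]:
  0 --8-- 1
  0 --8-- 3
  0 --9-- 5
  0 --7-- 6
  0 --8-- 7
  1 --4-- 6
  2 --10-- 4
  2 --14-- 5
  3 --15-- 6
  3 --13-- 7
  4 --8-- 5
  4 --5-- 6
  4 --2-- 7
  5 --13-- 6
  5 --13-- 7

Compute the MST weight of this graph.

Applying Kruskal's algorithm (sort edges by weight, add if no cycle):
  Add (4,7) w=2
  Add (1,6) w=4
  Add (4,6) w=5
  Add (0,6) w=7
  Add (0,3) w=8
  Skip (0,7) w=8 (creates cycle)
  Skip (0,1) w=8 (creates cycle)
  Add (4,5) w=8
  Skip (0,5) w=9 (creates cycle)
  Add (2,4) w=10
  Skip (3,7) w=13 (creates cycle)
  Skip (5,6) w=13 (creates cycle)
  Skip (5,7) w=13 (creates cycle)
  Skip (2,5) w=14 (creates cycle)
  Skip (3,6) w=15 (creates cycle)
MST weight = 44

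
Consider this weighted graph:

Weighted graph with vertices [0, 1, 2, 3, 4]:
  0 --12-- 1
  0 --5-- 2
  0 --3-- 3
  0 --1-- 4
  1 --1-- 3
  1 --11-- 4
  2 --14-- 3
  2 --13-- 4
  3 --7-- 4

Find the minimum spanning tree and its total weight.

Applying Kruskal's algorithm (sort edges by weight, add if no cycle):
  Add (0,4) w=1
  Add (1,3) w=1
  Add (0,3) w=3
  Add (0,2) w=5
  Skip (3,4) w=7 (creates cycle)
  Skip (1,4) w=11 (creates cycle)
  Skip (0,1) w=12 (creates cycle)
  Skip (2,4) w=13 (creates cycle)
  Skip (2,3) w=14 (creates cycle)
MST weight = 10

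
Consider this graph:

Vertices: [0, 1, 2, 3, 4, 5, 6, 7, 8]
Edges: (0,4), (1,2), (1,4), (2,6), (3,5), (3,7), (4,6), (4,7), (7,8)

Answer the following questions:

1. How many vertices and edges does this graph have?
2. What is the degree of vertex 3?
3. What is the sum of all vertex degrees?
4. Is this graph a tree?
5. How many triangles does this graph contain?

Count: 9 vertices, 9 edges.
Vertex 3 has neighbors [5, 7], degree = 2.
Handshaking lemma: 2 * 9 = 18.
A tree on 9 vertices has 8 edges. This graph has 9 edges (1 extra). Not a tree.
Number of triangles = 0.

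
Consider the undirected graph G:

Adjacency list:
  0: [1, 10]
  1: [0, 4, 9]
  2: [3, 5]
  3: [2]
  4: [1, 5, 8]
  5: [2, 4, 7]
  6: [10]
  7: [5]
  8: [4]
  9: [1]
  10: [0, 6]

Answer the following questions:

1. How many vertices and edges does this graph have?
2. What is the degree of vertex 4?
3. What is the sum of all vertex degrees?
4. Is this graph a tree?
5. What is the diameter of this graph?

Count: 11 vertices, 10 edges.
Vertex 4 has neighbors [1, 5, 8], degree = 3.
Handshaking lemma: 2 * 10 = 20.
A graph is a tree iff it is connected and has exactly n-1 edges. This graph is connected (all 11 vertices in one component) and has 11-1 = 10 edges. It is a tree.
Diameter (longest shortest path) = 7.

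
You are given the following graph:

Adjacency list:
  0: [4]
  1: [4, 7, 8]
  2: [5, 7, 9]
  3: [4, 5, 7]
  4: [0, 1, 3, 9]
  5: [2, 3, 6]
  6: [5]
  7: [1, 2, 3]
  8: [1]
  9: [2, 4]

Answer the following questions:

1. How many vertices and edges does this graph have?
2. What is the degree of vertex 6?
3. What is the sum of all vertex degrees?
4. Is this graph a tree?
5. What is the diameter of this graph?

Count: 10 vertices, 12 edges.
Vertex 6 has neighbors [5], degree = 1.
Handshaking lemma: 2 * 12 = 24.
A tree on 10 vertices has 9 edges. This graph has 12 edges (3 extra). Not a tree.
Diameter (longest shortest path) = 5.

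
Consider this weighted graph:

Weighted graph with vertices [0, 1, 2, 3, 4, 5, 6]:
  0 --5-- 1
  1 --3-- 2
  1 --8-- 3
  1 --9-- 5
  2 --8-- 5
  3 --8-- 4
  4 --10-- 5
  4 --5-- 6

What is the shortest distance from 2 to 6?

Using Dijkstra's algorithm from vertex 2:
Shortest path: 2 -> 5 -> 4 -> 6
Total weight: 8 + 10 + 5 = 23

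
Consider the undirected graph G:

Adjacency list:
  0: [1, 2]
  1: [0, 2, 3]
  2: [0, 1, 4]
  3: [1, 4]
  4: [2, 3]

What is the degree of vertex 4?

Vertex 4 has neighbors [2, 3], so deg(4) = 2.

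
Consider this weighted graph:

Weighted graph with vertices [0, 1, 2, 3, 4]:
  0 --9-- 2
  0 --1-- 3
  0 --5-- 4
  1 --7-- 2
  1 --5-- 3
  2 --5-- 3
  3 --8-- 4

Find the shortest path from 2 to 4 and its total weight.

Using Dijkstra's algorithm from vertex 2:
Shortest path: 2 -> 3 -> 0 -> 4
Total weight: 5 + 1 + 5 = 11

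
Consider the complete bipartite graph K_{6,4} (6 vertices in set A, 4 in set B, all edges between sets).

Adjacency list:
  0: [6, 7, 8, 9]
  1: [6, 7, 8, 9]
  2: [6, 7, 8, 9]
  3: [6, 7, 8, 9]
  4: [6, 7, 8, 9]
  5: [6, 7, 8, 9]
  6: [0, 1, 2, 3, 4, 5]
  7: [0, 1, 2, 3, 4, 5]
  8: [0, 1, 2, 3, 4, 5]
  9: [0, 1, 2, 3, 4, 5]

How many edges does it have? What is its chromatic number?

K_{6,4} has 6 * 4 = 24 edges.
Bipartite graphs have chromatic number 2 (color each partition differently).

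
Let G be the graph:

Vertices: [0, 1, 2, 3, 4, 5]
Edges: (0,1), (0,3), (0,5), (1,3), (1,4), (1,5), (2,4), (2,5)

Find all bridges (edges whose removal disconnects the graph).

No bridges found. The graph is 2-edge-connected (no single edge removal disconnects it).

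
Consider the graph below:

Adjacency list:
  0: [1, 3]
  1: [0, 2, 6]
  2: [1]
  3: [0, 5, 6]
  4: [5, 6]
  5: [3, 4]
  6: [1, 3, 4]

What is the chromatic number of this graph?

The graph has a maximum clique of size 2 (lower bound on chromatic number).
A valid 2-coloring: {0: 1, 1: 0, 2: 1, 3: 0, 4: 0, 5: 1, 6: 1}.
Chromatic number = 2.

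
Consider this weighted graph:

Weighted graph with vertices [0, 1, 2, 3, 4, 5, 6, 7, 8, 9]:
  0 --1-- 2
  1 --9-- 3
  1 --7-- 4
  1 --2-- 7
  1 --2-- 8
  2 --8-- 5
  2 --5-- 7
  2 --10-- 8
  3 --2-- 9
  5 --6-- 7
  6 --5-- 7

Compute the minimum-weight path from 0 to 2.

Using Dijkstra's algorithm from vertex 0:
Shortest path: 0 -> 2
Total weight: 1 = 1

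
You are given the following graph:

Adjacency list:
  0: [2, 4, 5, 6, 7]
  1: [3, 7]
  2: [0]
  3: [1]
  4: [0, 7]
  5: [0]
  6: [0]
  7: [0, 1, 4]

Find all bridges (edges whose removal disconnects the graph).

A bridge is an edge whose removal increases the number of connected components.
Bridges found: (0,2), (0,5), (0,6), (1,3), (1,7)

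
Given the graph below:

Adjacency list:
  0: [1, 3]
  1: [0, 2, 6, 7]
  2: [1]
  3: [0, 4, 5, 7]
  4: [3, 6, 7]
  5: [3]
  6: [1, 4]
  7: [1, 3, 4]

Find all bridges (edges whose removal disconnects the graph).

A bridge is an edge whose removal increases the number of connected components.
Bridges found: (1,2), (3,5)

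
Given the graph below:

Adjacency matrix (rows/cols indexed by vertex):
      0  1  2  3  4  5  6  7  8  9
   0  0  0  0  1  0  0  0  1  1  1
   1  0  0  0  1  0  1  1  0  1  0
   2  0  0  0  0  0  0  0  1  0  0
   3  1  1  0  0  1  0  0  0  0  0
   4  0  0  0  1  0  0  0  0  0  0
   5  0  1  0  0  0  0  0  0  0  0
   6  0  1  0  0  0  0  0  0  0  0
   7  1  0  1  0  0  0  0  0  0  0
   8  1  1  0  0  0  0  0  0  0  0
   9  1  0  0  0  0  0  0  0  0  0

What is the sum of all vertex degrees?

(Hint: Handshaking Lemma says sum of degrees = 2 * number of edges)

Count edges: 10 edges.
By Handshaking Lemma: sum of degrees = 2 * 10 = 20.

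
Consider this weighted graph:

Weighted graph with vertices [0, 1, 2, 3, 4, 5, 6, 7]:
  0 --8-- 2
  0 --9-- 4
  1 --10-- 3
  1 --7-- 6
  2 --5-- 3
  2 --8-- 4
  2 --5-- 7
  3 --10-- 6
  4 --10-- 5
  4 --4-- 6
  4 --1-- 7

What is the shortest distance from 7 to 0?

Using Dijkstra's algorithm from vertex 7:
Shortest path: 7 -> 4 -> 0
Total weight: 1 + 9 = 10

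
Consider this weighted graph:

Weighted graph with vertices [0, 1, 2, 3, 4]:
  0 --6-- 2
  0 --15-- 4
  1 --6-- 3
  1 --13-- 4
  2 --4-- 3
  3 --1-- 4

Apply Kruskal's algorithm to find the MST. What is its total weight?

Applying Kruskal's algorithm (sort edges by weight, add if no cycle):
  Add (3,4) w=1
  Add (2,3) w=4
  Add (0,2) w=6
  Add (1,3) w=6
  Skip (1,4) w=13 (creates cycle)
  Skip (0,4) w=15 (creates cycle)
MST weight = 17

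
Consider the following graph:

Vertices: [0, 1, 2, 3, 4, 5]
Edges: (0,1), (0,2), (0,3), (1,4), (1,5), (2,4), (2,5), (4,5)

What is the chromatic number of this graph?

The graph has a maximum clique of size 3 (lower bound on chromatic number).
A valid 3-coloring: {0: 0, 1: 1, 2: 1, 3: 1, 4: 0, 5: 2}.
Chromatic number = 3.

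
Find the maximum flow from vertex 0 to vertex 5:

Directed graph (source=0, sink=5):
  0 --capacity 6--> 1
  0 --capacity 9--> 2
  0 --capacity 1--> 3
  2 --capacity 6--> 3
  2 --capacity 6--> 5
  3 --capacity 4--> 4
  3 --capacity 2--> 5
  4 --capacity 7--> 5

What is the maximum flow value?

Computing max flow:
  Flow on (0->2): 9/9
  Flow on (0->3): 1/1
  Flow on (2->3): 3/6
  Flow on (2->5): 6/6
  Flow on (3->4): 2/4
  Flow on (3->5): 2/2
  Flow on (4->5): 2/7
Maximum flow = 10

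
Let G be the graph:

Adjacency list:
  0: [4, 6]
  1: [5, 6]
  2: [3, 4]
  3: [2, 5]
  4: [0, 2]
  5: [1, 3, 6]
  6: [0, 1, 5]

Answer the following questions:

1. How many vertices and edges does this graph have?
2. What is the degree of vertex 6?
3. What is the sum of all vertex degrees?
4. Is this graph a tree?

Count: 7 vertices, 8 edges.
Vertex 6 has neighbors [0, 1, 5], degree = 3.
Handshaking lemma: 2 * 8 = 16.
A tree on 7 vertices has 6 edges. This graph has 8 edges (2 extra). Not a tree.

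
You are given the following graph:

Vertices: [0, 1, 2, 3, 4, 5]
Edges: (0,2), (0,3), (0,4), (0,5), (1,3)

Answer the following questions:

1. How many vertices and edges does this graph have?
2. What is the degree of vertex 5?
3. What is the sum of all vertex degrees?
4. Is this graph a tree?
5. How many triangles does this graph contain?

Count: 6 vertices, 5 edges.
Vertex 5 has neighbors [0], degree = 1.
Handshaking lemma: 2 * 5 = 10.
A graph is a tree iff it is connected and has exactly n-1 edges. This graph is connected (all 6 vertices in one component) and has 6-1 = 5 edges. It is a tree.
Number of triangles = 0.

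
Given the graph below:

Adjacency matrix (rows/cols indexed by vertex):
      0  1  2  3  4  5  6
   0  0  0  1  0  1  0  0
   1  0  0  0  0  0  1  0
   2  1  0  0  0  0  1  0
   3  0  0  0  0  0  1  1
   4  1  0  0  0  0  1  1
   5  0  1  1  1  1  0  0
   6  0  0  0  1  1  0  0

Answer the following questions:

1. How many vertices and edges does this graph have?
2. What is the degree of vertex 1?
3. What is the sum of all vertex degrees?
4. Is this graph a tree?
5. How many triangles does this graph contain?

Count: 7 vertices, 8 edges.
Vertex 1 has neighbors [5], degree = 1.
Handshaking lemma: 2 * 8 = 16.
A tree on 7 vertices has 6 edges. This graph has 8 edges (2 extra). Not a tree.
Number of triangles = 0.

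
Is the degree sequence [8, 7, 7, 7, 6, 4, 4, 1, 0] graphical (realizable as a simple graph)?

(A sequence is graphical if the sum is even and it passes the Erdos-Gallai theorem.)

Sum of degrees = 44. Sum is even but fails Erdos-Gallai. The sequence is NOT graphical.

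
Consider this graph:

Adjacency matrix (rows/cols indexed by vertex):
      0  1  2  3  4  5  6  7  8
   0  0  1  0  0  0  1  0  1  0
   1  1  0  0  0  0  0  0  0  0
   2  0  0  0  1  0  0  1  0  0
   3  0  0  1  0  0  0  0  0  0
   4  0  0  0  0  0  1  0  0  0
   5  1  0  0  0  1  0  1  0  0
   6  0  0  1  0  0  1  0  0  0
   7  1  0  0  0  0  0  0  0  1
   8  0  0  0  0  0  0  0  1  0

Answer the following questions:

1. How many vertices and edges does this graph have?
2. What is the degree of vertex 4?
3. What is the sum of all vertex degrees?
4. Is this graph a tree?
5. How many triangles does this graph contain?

Count: 9 vertices, 8 edges.
Vertex 4 has neighbors [5], degree = 1.
Handshaking lemma: 2 * 8 = 16.
A graph is a tree iff it is connected and has exactly n-1 edges. This graph is connected (all 9 vertices in one component) and has 9-1 = 8 edges. It is a tree.
Number of triangles = 0.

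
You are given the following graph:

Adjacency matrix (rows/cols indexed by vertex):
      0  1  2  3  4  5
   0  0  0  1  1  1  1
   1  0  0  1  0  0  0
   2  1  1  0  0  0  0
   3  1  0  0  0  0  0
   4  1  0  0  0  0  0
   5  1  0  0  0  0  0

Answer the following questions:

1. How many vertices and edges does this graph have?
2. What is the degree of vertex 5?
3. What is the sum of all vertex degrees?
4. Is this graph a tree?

Count: 6 vertices, 5 edges.
Vertex 5 has neighbors [0], degree = 1.
Handshaking lemma: 2 * 5 = 10.
A graph is a tree iff it is connected and has exactly n-1 edges. This graph is connected (all 6 vertices in one component) and has 6-1 = 5 edges. It is a tree.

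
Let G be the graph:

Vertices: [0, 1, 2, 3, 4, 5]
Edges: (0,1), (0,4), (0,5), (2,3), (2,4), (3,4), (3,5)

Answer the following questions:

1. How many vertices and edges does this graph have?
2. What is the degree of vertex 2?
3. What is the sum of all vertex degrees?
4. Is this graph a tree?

Count: 6 vertices, 7 edges.
Vertex 2 has neighbors [3, 4], degree = 2.
Handshaking lemma: 2 * 7 = 14.
A tree on 6 vertices has 5 edges. This graph has 7 edges (2 extra). Not a tree.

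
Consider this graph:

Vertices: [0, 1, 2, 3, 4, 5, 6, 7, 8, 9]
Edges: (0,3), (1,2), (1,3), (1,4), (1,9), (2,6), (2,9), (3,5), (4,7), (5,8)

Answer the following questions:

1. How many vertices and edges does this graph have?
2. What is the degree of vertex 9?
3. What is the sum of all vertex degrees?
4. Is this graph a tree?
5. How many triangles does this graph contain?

Count: 10 vertices, 10 edges.
Vertex 9 has neighbors [1, 2], degree = 2.
Handshaking lemma: 2 * 10 = 20.
A tree on 10 vertices has 9 edges. This graph has 10 edges (1 extra). Not a tree.
Number of triangles = 1.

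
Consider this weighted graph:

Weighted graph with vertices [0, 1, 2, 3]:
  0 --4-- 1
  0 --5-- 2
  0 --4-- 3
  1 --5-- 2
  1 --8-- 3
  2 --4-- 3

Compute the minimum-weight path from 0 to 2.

Using Dijkstra's algorithm from vertex 0:
Shortest path: 0 -> 2
Total weight: 5 = 5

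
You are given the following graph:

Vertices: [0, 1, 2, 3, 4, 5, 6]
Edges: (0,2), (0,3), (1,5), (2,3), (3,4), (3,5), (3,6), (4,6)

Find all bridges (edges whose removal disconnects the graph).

A bridge is an edge whose removal increases the number of connected components.
Bridges found: (1,5), (3,5)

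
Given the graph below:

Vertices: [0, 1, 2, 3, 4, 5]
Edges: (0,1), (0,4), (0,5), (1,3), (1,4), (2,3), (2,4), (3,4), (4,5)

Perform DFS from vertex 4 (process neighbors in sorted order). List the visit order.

DFS from vertex 4 (neighbors processed in ascending order):
Visit order: 4, 0, 1, 3, 2, 5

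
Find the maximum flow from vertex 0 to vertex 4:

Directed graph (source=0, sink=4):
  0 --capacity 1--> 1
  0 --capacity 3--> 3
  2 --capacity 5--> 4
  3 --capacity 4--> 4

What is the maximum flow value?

Computing max flow:
  Flow on (0->3): 3/3
  Flow on (3->4): 3/4
Maximum flow = 3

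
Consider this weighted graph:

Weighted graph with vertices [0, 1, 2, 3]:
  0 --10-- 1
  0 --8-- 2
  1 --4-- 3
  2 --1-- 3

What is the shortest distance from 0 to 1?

Using Dijkstra's algorithm from vertex 0:
Shortest path: 0 -> 1
Total weight: 10 = 10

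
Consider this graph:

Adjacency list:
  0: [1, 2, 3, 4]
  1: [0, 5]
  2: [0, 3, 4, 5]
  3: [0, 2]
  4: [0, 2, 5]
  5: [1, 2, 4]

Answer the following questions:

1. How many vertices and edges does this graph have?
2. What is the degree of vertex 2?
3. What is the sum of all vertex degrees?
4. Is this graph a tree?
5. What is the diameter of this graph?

Count: 6 vertices, 9 edges.
Vertex 2 has neighbors [0, 3, 4, 5], degree = 4.
Handshaking lemma: 2 * 9 = 18.
A tree on 6 vertices has 5 edges. This graph has 9 edges (4 extra). Not a tree.
Diameter (longest shortest path) = 2.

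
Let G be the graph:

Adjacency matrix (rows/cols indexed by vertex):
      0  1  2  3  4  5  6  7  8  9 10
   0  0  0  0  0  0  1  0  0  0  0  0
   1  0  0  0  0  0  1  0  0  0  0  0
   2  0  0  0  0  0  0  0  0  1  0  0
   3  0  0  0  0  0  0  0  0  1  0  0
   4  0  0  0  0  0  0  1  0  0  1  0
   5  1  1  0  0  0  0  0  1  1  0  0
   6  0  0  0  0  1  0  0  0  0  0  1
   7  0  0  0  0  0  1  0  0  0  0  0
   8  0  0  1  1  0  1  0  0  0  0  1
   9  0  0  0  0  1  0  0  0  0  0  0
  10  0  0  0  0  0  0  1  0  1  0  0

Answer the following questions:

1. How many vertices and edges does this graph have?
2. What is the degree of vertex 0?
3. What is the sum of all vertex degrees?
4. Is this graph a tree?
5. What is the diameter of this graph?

Count: 11 vertices, 10 edges.
Vertex 0 has neighbors [5], degree = 1.
Handshaking lemma: 2 * 10 = 20.
A graph is a tree iff it is connected and has exactly n-1 edges. This graph is connected (all 11 vertices in one component) and has 11-1 = 10 edges. It is a tree.
Diameter (longest shortest path) = 6.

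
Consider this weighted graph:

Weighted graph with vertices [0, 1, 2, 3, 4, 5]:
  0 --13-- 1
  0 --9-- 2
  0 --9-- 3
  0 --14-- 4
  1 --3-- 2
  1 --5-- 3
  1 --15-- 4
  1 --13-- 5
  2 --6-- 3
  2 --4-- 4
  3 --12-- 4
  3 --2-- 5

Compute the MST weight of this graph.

Applying Kruskal's algorithm (sort edges by weight, add if no cycle):
  Add (3,5) w=2
  Add (1,2) w=3
  Add (2,4) w=4
  Add (1,3) w=5
  Skip (2,3) w=6 (creates cycle)
  Add (0,3) w=9
  Skip (0,2) w=9 (creates cycle)
  Skip (3,4) w=12 (creates cycle)
  Skip (0,1) w=13 (creates cycle)
  Skip (1,5) w=13 (creates cycle)
  Skip (0,4) w=14 (creates cycle)
  Skip (1,4) w=15 (creates cycle)
MST weight = 23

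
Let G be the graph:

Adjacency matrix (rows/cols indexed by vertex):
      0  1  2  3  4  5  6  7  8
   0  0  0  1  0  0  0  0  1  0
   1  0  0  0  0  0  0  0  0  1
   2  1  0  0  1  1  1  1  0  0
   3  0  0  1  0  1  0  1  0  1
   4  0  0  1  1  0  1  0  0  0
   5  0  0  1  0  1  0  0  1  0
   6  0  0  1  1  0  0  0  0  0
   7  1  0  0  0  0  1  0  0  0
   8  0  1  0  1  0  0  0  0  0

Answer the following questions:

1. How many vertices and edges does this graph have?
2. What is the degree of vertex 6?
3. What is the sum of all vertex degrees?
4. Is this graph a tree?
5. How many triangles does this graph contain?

Count: 9 vertices, 12 edges.
Vertex 6 has neighbors [2, 3], degree = 2.
Handshaking lemma: 2 * 12 = 24.
A tree on 9 vertices has 8 edges. This graph has 12 edges (4 extra). Not a tree.
Number of triangles = 3.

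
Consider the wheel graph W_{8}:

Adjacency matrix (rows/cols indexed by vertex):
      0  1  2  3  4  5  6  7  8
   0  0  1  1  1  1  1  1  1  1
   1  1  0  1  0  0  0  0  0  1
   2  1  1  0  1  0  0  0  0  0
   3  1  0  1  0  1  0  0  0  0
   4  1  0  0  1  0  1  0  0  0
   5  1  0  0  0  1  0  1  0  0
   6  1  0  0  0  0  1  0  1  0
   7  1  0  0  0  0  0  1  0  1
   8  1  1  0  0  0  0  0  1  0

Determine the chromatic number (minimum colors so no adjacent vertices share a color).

W_{8} = C_{8} plus a hub adjacent to every cycle vertex.
The outer cycle needs 2 colors (even cycle); the hub is adjacent to all of them so needs a fresh color.
Chromatic number = 2 + 1 = 3.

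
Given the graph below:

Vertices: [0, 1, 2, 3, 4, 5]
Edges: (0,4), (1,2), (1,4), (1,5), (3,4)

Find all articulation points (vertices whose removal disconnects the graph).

An articulation point is a vertex whose removal disconnects the graph.
Articulation points: [1, 4]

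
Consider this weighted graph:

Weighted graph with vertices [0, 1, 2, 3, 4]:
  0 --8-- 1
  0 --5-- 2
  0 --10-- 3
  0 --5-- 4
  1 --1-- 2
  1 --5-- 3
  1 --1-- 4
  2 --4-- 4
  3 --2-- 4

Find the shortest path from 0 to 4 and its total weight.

Using Dijkstra's algorithm from vertex 0:
Shortest path: 0 -> 4
Total weight: 5 = 5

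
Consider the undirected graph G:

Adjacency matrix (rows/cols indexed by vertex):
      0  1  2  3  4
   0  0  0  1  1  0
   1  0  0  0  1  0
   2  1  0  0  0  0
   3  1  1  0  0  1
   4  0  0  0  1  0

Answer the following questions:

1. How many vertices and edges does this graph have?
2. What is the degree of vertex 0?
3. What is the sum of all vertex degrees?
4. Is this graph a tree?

Count: 5 vertices, 4 edges.
Vertex 0 has neighbors [2, 3], degree = 2.
Handshaking lemma: 2 * 4 = 8.
A graph is a tree iff it is connected and has exactly n-1 edges. This graph is connected (all 5 vertices in one component) and has 5-1 = 4 edges. It is a tree.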